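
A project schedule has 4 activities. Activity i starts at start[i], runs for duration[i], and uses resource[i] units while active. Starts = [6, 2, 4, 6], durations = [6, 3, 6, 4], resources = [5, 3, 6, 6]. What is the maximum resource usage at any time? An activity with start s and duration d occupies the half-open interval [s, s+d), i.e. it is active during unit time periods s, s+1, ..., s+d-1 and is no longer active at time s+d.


Each activity i is active on [start_i, start_i + duration_i).
Compute total resource usage per time slot:
  t=0: active resources = [], total = 0
  t=1: active resources = [], total = 0
  t=2: active resources = [3], total = 3
  t=3: active resources = [3], total = 3
  t=4: active resources = [3, 6], total = 9
  t=5: active resources = [6], total = 6
  t=6: active resources = [5, 6, 6], total = 17
  t=7: active resources = [5, 6, 6], total = 17
  t=8: active resources = [5, 6, 6], total = 17
  t=9: active resources = [5, 6, 6], total = 17
  t=10: active resources = [5], total = 5
  t=11: active resources = [5], total = 5
Peak resource demand = 17

17


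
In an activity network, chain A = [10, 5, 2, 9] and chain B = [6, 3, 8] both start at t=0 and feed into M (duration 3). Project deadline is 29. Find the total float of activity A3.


Forward pass: ES(A3) = sum of predecessors on chain A = 15
EF = ES + duration = 15 + 2 = 17
Backward pass: LF(M) = deadline = 29; LS(M) = 29 - 3 = 26
LF(A3) = LS(M) - sum(successors on chain A) = 26 - 9 = 17
LS = LF - duration = 17 - 2 = 15
Total float = LS - ES = 15 - 15 = 0

0


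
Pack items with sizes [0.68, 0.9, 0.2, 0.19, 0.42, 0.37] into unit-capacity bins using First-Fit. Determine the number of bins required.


Place items sequentially using First-Fit:
  Item 0.68 -> new Bin 1
  Item 0.9 -> new Bin 2
  Item 0.2 -> Bin 1 (now 0.88)
  Item 0.19 -> new Bin 3
  Item 0.42 -> Bin 3 (now 0.61)
  Item 0.37 -> Bin 3 (now 0.98)
Total bins used = 3

3


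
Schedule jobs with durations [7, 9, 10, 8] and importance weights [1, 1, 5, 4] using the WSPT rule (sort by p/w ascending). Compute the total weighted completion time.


Compute p/w ratios and sort ascending (WSPT): [(10, 5), (8, 4), (7, 1), (9, 1)]
Compute weighted completion times:
  Job (p=10,w=5): C=10, w*C=5*10=50
  Job (p=8,w=4): C=18, w*C=4*18=72
  Job (p=7,w=1): C=25, w*C=1*25=25
  Job (p=9,w=1): C=34, w*C=1*34=34
Total weighted completion time = 181

181


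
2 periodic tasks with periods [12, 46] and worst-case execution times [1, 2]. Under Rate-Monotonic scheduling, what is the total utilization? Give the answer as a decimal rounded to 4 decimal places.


Compute individual utilizations (exact fractions):
  Task 1: C/T = 1/12 (approx. 0.0833)
  Task 2: C/T = 2/46 = 1/23 (approx. 0.0435)
Total utilization U = 1/12 + 1/23 = 35/276
Rounded to 4 decimal places: U = 0.1268
RM (Liu & Layland) bound for 2 tasks = 0.828427; compare with U = 35/276 (approx. 0.126812)
U <= bound, so schedulable by RM sufficient condition.

0.1268


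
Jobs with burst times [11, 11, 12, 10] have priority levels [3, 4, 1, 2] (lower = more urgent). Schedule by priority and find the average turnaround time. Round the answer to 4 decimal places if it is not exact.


Sort by priority (ascending = highest first):
Order: [(1, 12), (2, 10), (3, 11), (4, 11)]
Completion times:
  Priority 1, burst=12, C=12
  Priority 2, burst=10, C=22
  Priority 3, burst=11, C=33
  Priority 4, burst=11, C=44
Average turnaround = 111/4 = 27.75

27.75


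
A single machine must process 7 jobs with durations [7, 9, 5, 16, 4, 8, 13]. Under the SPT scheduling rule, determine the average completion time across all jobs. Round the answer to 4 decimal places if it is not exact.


Sort jobs by processing time (SPT order): [4, 5, 7, 8, 9, 13, 16]
Compute completion times sequentially:
  Job 1: processing = 4, completes at 4
  Job 2: processing = 5, completes at 9
  Job 3: processing = 7, completes at 16
  Job 4: processing = 8, completes at 24
  Job 5: processing = 9, completes at 33
  Job 6: processing = 13, completes at 46
  Job 7: processing = 16, completes at 62
Sum of completion times = 194
Average completion time = 194/7 = 27.7143

27.7143


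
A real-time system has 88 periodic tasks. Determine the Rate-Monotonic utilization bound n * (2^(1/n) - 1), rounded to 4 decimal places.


Compute 2^(1/88) = 1.0079077751
Subtract 1: 1.0079077751 - 1 = 0.0079077751
Multiply by n: 88 * 0.0079077751 = 0.6958842088
Round to 4 dp: 0.6959

0.6959


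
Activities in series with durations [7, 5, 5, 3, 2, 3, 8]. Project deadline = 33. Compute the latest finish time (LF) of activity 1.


LF(activity 1) = deadline - sum of successor durations
Successors: activities 2 through 7 with durations [5, 5, 3, 2, 3, 8]
Sum of successor durations = 26
LF = 33 - 26 = 7

7


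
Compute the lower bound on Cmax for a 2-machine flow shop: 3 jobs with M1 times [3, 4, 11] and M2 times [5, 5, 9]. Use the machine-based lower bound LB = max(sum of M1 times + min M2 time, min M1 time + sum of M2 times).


LB1 = sum(M1 times) + min(M2 times) = 18 + 5 = 23
LB2 = min(M1 times) + sum(M2 times) = 3 + 19 = 22
Lower bound = max(LB1, LB2) = max(23, 22) = 23

23


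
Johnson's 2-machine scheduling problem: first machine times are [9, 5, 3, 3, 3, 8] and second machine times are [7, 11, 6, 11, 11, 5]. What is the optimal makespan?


Apply Johnson's rule:
  Group 1 (a <= b): [(3, 3, 6), (4, 3, 11), (5, 3, 11), (2, 5, 11)]
  Group 2 (a > b): [(1, 9, 7), (6, 8, 5)]
Optimal job order: [3, 4, 5, 2, 1, 6]
Schedule:
  Job 3: M1 done at 3, M2 done at 9
  Job 4: M1 done at 6, M2 done at 20
  Job 5: M1 done at 9, M2 done at 31
  Job 2: M1 done at 14, M2 done at 42
  Job 1: M1 done at 23, M2 done at 49
  Job 6: M1 done at 31, M2 done at 54
Makespan = 54

54


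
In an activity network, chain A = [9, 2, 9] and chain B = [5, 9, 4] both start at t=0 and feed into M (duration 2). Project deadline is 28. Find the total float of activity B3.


Forward pass: ES(B3) = sum of predecessors on chain B = 14
EF = ES + duration = 14 + 4 = 18
Backward pass: LF(M) = deadline = 28; LS(M) = 28 - 2 = 26
LF(B3) = LS(M) - sum(successors on chain B) = 26 - 0 = 26
LS = LF - duration = 26 - 4 = 22
Total float = LS - ES = 22 - 14 = 8

8


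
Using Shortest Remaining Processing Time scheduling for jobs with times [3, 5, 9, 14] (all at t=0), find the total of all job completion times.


Since all jobs arrive at t=0, SRPT equals SPT ordering.
SPT order: [3, 5, 9, 14]
Completion times:
  Job 1: p=3, C=3
  Job 2: p=5, C=8
  Job 3: p=9, C=17
  Job 4: p=14, C=31
Total completion time = 3 + 8 + 17 + 31 = 59

59


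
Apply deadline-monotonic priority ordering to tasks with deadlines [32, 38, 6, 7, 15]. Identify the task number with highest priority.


Sort tasks by relative deadline (ascending):
  Task 3: deadline = 6
  Task 4: deadline = 7
  Task 5: deadline = 15
  Task 1: deadline = 32
  Task 2: deadline = 38
Priority order (highest first): [3, 4, 5, 1, 2]
Highest priority task = 3

3


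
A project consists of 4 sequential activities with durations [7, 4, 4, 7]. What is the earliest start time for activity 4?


Activity 4 starts after activities 1 through 3 complete.
Predecessor durations: [7, 4, 4]
ES = 7 + 4 + 4 = 15

15


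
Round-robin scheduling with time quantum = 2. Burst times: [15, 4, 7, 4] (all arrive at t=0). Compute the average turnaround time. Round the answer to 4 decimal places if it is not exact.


Time quantum = 2
Execution trace:
  J1 runs 2 units, time = 2
  J2 runs 2 units, time = 4
  J3 runs 2 units, time = 6
  J4 runs 2 units, time = 8
  J1 runs 2 units, time = 10
  J2 runs 2 units, time = 12
  J3 runs 2 units, time = 14
  J4 runs 2 units, time = 16
  J1 runs 2 units, time = 18
  J3 runs 2 units, time = 20
  J1 runs 2 units, time = 22
  J3 runs 1 units, time = 23
  J1 runs 2 units, time = 25
  J1 runs 2 units, time = 27
  J1 runs 2 units, time = 29
  J1 runs 1 units, time = 30
Finish times: [30, 12, 23, 16]
Average turnaround = 81/4 = 20.25

20.25


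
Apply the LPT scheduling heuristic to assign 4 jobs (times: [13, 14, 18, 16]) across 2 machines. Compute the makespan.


Sort jobs in decreasing order (LPT): [18, 16, 14, 13]
Assign each job to the least loaded machine:
  Machine 1: jobs [18, 13], load = 31
  Machine 2: jobs [16, 14], load = 30
Makespan = max load = 31

31


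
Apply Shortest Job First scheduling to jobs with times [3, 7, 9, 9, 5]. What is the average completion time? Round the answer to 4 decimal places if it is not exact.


SJF order (ascending): [3, 5, 7, 9, 9]
Completion times:
  Job 1: burst=3, C=3
  Job 2: burst=5, C=8
  Job 3: burst=7, C=15
  Job 4: burst=9, C=24
  Job 5: burst=9, C=33
Average completion = 83/5 = 16.6

16.6


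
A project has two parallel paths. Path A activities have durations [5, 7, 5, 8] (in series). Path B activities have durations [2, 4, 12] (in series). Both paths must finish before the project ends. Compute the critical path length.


Path A total = 5 + 7 + 5 + 8 = 25
Path B total = 2 + 4 + 12 = 18
Critical path = longest path = max(25, 18) = 25

25


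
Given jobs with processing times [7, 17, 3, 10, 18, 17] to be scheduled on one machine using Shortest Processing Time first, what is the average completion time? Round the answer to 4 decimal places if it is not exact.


Sort jobs by processing time (SPT order): [3, 7, 10, 17, 17, 18]
Compute completion times sequentially:
  Job 1: processing = 3, completes at 3
  Job 2: processing = 7, completes at 10
  Job 3: processing = 10, completes at 20
  Job 4: processing = 17, completes at 37
  Job 5: processing = 17, completes at 54
  Job 6: processing = 18, completes at 72
Sum of completion times = 196
Average completion time = 196/6 = 32.6667

32.6667


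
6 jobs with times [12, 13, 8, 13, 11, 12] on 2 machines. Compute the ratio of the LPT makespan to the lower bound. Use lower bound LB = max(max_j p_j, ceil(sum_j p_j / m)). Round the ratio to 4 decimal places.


LPT order: [13, 13, 12, 12, 11, 8]
Machine loads after assignment: [36, 33]
LPT makespan = 36
Lower bound = max(max_job, ceil(total/2)) = max(13, 35) = 35
Ratio = 36 / 35 = 1.0286

1.0286


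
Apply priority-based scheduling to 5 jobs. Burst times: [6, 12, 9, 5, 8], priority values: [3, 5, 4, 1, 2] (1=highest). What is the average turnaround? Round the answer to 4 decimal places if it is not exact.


Sort by priority (ascending = highest first):
Order: [(1, 5), (2, 8), (3, 6), (4, 9), (5, 12)]
Completion times:
  Priority 1, burst=5, C=5
  Priority 2, burst=8, C=13
  Priority 3, burst=6, C=19
  Priority 4, burst=9, C=28
  Priority 5, burst=12, C=40
Average turnaround = 105/5 = 21.0

21.0


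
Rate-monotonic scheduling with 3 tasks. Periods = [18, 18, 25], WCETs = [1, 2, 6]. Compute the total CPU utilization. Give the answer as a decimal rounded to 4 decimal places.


Compute individual utilizations (exact fractions):
  Task 1: C/T = 1/18 (approx. 0.0556)
  Task 2: C/T = 2/18 = 1/9 (approx. 0.1111)
  Task 3: C/T = 6/25 (approx. 0.24)
Total utilization U = 1/18 + 1/9 + 6/25 = 61/150
Rounded to 4 decimal places: U = 0.4067
RM (Liu & Layland) bound for 3 tasks = 0.779763; compare with U = 61/150 (approx. 0.406667)
U <= bound, so schedulable by RM sufficient condition.

0.4067


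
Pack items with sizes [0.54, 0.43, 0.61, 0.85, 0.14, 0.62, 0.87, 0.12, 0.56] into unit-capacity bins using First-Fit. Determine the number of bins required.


Place items sequentially using First-Fit:
  Item 0.54 -> new Bin 1
  Item 0.43 -> Bin 1 (now 0.97)
  Item 0.61 -> new Bin 2
  Item 0.85 -> new Bin 3
  Item 0.14 -> Bin 2 (now 0.75)
  Item 0.62 -> new Bin 4
  Item 0.87 -> new Bin 5
  Item 0.12 -> Bin 2 (now 0.87)
  Item 0.56 -> new Bin 6
Total bins used = 6

6


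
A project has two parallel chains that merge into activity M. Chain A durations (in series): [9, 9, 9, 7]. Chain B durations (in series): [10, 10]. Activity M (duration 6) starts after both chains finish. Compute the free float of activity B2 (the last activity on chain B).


ES(B2) = sum of predecessors on chain B = 10
EF(B2) = ES + duration = 10 + 10 = 20
Successor of B2 is M. ES(M) = max(sum(A), sum(B)) = max(34, 20) = 34
Free float = ES(successor) - EF(current) = 34 - 20 = 14

14


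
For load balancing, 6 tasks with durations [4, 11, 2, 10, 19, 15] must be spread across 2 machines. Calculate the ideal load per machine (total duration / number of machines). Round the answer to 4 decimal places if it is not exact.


Total processing time = 4 + 11 + 2 + 10 + 19 + 15 = 61
Number of machines = 2
Ideal balanced load = 61 / 2 = 30.5

30.5


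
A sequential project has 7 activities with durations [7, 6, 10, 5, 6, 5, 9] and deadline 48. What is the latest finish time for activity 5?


LF(activity 5) = deadline - sum of successor durations
Successors: activities 6 through 7 with durations [5, 9]
Sum of successor durations = 14
LF = 48 - 14 = 34

34


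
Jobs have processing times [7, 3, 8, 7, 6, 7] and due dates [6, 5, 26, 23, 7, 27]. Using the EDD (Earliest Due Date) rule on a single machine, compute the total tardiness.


Sort by due date (EDD order): [(3, 5), (7, 6), (6, 7), (7, 23), (8, 26), (7, 27)]
Compute completion times and tardiness:
  Job 1: p=3, d=5, C=3, tardiness=max(0,3-5)=0
  Job 2: p=7, d=6, C=10, tardiness=max(0,10-6)=4
  Job 3: p=6, d=7, C=16, tardiness=max(0,16-7)=9
  Job 4: p=7, d=23, C=23, tardiness=max(0,23-23)=0
  Job 5: p=8, d=26, C=31, tardiness=max(0,31-26)=5
  Job 6: p=7, d=27, C=38, tardiness=max(0,38-27)=11
Total tardiness = 29

29


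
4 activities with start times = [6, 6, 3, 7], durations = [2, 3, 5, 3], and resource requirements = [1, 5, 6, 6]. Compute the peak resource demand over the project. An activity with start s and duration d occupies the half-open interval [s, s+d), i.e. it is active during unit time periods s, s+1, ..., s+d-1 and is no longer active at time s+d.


Each activity i is active on [start_i, start_i + duration_i).
Compute total resource usage per time slot:
  t=0: active resources = [], total = 0
  t=1: active resources = [], total = 0
  t=2: active resources = [], total = 0
  t=3: active resources = [6], total = 6
  t=4: active resources = [6], total = 6
  t=5: active resources = [6], total = 6
  t=6: active resources = [1, 5, 6], total = 12
  t=7: active resources = [1, 5, 6, 6], total = 18
  t=8: active resources = [5, 6], total = 11
  t=9: active resources = [6], total = 6
Peak resource demand = 18

18


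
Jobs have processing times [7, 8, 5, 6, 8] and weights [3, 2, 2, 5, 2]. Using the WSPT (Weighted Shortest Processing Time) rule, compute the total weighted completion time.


Compute p/w ratios and sort ascending (WSPT): [(6, 5), (7, 3), (5, 2), (8, 2), (8, 2)]
Compute weighted completion times:
  Job (p=6,w=5): C=6, w*C=5*6=30
  Job (p=7,w=3): C=13, w*C=3*13=39
  Job (p=5,w=2): C=18, w*C=2*18=36
  Job (p=8,w=2): C=26, w*C=2*26=52
  Job (p=8,w=2): C=34, w*C=2*34=68
Total weighted completion time = 225

225


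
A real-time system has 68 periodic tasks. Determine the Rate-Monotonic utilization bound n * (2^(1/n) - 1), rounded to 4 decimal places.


Compute 2^(1/68) = 1.0102454700
Subtract 1: 1.0102454700 - 1 = 0.0102454700
Multiply by n: 68 * 0.0102454700 = 0.6966919600
Round to 4 dp: 0.6967

0.6967


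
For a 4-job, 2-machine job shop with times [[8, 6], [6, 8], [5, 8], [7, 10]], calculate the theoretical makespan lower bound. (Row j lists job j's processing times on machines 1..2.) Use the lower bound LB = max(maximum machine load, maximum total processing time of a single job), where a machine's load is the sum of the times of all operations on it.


Machine loads:
  Machine 1: 8 + 6 + 5 + 7 = 26
  Machine 2: 6 + 8 + 8 + 10 = 32
Max machine load = 32
Job totals:
  Job 1: 14
  Job 2: 14
  Job 3: 13
  Job 4: 17
Max job total = 17
Lower bound = max(32, 17) = 32

32


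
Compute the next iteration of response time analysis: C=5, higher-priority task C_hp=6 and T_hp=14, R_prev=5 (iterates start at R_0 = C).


R_next = C + ceil(R_prev / T_hp) * C_hp
ceil(5 / 14) = ceil(0.3571) = 1
Interference = 1 * 6 = 6
R_next = 5 + 6 = 11

11


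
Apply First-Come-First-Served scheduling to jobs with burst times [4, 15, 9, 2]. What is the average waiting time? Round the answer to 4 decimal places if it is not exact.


FCFS order (as given): [4, 15, 9, 2]
Waiting times:
  Job 1: wait = 0
  Job 2: wait = 4
  Job 3: wait = 19
  Job 4: wait = 28
Sum of waiting times = 51
Average waiting time = 51/4 = 12.75

12.75


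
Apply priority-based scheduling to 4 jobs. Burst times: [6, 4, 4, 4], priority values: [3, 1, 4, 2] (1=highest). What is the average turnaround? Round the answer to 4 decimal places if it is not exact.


Sort by priority (ascending = highest first):
Order: [(1, 4), (2, 4), (3, 6), (4, 4)]
Completion times:
  Priority 1, burst=4, C=4
  Priority 2, burst=4, C=8
  Priority 3, burst=6, C=14
  Priority 4, burst=4, C=18
Average turnaround = 44/4 = 11.0

11.0


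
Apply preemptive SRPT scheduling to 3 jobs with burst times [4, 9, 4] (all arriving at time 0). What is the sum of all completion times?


Since all jobs arrive at t=0, SRPT equals SPT ordering.
SPT order: [4, 4, 9]
Completion times:
  Job 1: p=4, C=4
  Job 2: p=4, C=8
  Job 3: p=9, C=17
Total completion time = 4 + 8 + 17 = 29

29


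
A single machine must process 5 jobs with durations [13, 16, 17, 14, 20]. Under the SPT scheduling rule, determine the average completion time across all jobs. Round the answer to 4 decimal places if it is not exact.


Sort jobs by processing time (SPT order): [13, 14, 16, 17, 20]
Compute completion times sequentially:
  Job 1: processing = 13, completes at 13
  Job 2: processing = 14, completes at 27
  Job 3: processing = 16, completes at 43
  Job 4: processing = 17, completes at 60
  Job 5: processing = 20, completes at 80
Sum of completion times = 223
Average completion time = 223/5 = 44.6

44.6


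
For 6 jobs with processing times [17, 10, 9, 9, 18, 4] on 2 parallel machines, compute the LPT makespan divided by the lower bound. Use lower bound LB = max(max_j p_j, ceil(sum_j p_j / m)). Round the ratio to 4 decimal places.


LPT order: [18, 17, 10, 9, 9, 4]
Machine loads after assignment: [36, 31]
LPT makespan = 36
Lower bound = max(max_job, ceil(total/2)) = max(18, 34) = 34
Ratio = 36 / 34 = 1.0588

1.0588


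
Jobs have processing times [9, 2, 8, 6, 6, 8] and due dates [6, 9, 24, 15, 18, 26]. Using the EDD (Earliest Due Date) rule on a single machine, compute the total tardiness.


Sort by due date (EDD order): [(9, 6), (2, 9), (6, 15), (6, 18), (8, 24), (8, 26)]
Compute completion times and tardiness:
  Job 1: p=9, d=6, C=9, tardiness=max(0,9-6)=3
  Job 2: p=2, d=9, C=11, tardiness=max(0,11-9)=2
  Job 3: p=6, d=15, C=17, tardiness=max(0,17-15)=2
  Job 4: p=6, d=18, C=23, tardiness=max(0,23-18)=5
  Job 5: p=8, d=24, C=31, tardiness=max(0,31-24)=7
  Job 6: p=8, d=26, C=39, tardiness=max(0,39-26)=13
Total tardiness = 32

32


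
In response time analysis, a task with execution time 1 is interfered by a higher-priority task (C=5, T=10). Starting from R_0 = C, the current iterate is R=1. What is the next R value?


R_next = C + ceil(R_prev / T_hp) * C_hp
ceil(1 / 10) = ceil(0.1) = 1
Interference = 1 * 5 = 5
R_next = 1 + 5 = 6

6


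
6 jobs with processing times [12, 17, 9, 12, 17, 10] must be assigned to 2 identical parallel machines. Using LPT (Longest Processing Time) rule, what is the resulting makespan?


Sort jobs in decreasing order (LPT): [17, 17, 12, 12, 10, 9]
Assign each job to the least loaded machine:
  Machine 1: jobs [17, 12, 10], load = 39
  Machine 2: jobs [17, 12, 9], load = 38
Makespan = max load = 39

39


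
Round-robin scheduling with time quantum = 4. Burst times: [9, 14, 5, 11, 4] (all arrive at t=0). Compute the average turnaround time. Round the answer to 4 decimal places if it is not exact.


Time quantum = 4
Execution trace:
  J1 runs 4 units, time = 4
  J2 runs 4 units, time = 8
  J3 runs 4 units, time = 12
  J4 runs 4 units, time = 16
  J5 runs 4 units, time = 20
  J1 runs 4 units, time = 24
  J2 runs 4 units, time = 28
  J3 runs 1 units, time = 29
  J4 runs 4 units, time = 33
  J1 runs 1 units, time = 34
  J2 runs 4 units, time = 38
  J4 runs 3 units, time = 41
  J2 runs 2 units, time = 43
Finish times: [34, 43, 29, 41, 20]
Average turnaround = 167/5 = 33.4

33.4


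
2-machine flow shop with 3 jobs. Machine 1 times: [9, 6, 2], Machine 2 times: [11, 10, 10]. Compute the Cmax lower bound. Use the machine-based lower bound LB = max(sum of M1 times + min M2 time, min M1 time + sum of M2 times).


LB1 = sum(M1 times) + min(M2 times) = 17 + 10 = 27
LB2 = min(M1 times) + sum(M2 times) = 2 + 31 = 33
Lower bound = max(LB1, LB2) = max(27, 33) = 33

33


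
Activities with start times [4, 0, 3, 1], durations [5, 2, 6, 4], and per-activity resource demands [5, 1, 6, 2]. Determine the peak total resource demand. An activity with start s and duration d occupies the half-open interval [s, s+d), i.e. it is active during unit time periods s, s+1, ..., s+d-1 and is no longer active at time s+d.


Each activity i is active on [start_i, start_i + duration_i).
Compute total resource usage per time slot:
  t=0: active resources = [1], total = 1
  t=1: active resources = [1, 2], total = 3
  t=2: active resources = [2], total = 2
  t=3: active resources = [6, 2], total = 8
  t=4: active resources = [5, 6, 2], total = 13
  t=5: active resources = [5, 6], total = 11
  t=6: active resources = [5, 6], total = 11
  t=7: active resources = [5, 6], total = 11
  t=8: active resources = [5, 6], total = 11
Peak resource demand = 13

13


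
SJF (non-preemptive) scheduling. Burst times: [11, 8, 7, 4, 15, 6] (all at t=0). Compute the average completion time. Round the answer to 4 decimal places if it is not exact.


SJF order (ascending): [4, 6, 7, 8, 11, 15]
Completion times:
  Job 1: burst=4, C=4
  Job 2: burst=6, C=10
  Job 3: burst=7, C=17
  Job 4: burst=8, C=25
  Job 5: burst=11, C=36
  Job 6: burst=15, C=51
Average completion = 143/6 = 23.8333

23.8333


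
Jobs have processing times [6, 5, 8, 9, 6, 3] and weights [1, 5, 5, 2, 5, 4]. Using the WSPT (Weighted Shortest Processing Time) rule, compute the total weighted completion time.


Compute p/w ratios and sort ascending (WSPT): [(3, 4), (5, 5), (6, 5), (8, 5), (9, 2), (6, 1)]
Compute weighted completion times:
  Job (p=3,w=4): C=3, w*C=4*3=12
  Job (p=5,w=5): C=8, w*C=5*8=40
  Job (p=6,w=5): C=14, w*C=5*14=70
  Job (p=8,w=5): C=22, w*C=5*22=110
  Job (p=9,w=2): C=31, w*C=2*31=62
  Job (p=6,w=1): C=37, w*C=1*37=37
Total weighted completion time = 331

331


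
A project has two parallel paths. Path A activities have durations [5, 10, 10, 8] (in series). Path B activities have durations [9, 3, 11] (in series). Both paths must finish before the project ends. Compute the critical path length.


Path A total = 5 + 10 + 10 + 8 = 33
Path B total = 9 + 3 + 11 = 23
Critical path = longest path = max(33, 23) = 33

33


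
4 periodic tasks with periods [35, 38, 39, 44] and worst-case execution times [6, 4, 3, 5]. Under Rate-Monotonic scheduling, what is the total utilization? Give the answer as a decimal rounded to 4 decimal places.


Compute individual utilizations (exact fractions):
  Task 1: C/T = 6/35 (approx. 0.1714)
  Task 2: C/T = 4/38 = 2/19 (approx. 0.1053)
  Task 3: C/T = 3/39 = 1/13 (approx. 0.0769)
  Task 4: C/T = 5/44 (approx. 0.1136)
Total utilization U = 6/35 + 2/19 + 1/13 + 5/44 = 177733/380380
Rounded to 4 decimal places: U = 0.4673
RM (Liu & Layland) bound for 4 tasks = 0.756828; compare with U = 177733/380380 (approx. 0.467251)
U <= bound, so schedulable by RM sufficient condition.

0.4673


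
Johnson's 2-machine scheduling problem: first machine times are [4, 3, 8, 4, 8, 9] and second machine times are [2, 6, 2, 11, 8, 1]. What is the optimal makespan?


Apply Johnson's rule:
  Group 1 (a <= b): [(2, 3, 6), (4, 4, 11), (5, 8, 8)]
  Group 2 (a > b): [(1, 4, 2), (3, 8, 2), (6, 9, 1)]
Optimal job order: [2, 4, 5, 1, 3, 6]
Schedule:
  Job 2: M1 done at 3, M2 done at 9
  Job 4: M1 done at 7, M2 done at 20
  Job 5: M1 done at 15, M2 done at 28
  Job 1: M1 done at 19, M2 done at 30
  Job 3: M1 done at 27, M2 done at 32
  Job 6: M1 done at 36, M2 done at 37
Makespan = 37

37


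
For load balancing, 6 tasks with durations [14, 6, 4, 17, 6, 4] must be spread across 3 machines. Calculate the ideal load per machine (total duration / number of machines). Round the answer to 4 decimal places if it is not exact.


Total processing time = 14 + 6 + 4 + 17 + 6 + 4 = 51
Number of machines = 3
Ideal balanced load = 51 / 3 = 17.0

17.0


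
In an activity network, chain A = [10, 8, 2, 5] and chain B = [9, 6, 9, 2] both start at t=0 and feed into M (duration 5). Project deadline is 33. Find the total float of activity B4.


Forward pass: ES(B4) = sum of predecessors on chain B = 24
EF = ES + duration = 24 + 2 = 26
Backward pass: LF(M) = deadline = 33; LS(M) = 33 - 5 = 28
LF(B4) = LS(M) - sum(successors on chain B) = 28 - 0 = 28
LS = LF - duration = 28 - 2 = 26
Total float = LS - ES = 26 - 24 = 2

2


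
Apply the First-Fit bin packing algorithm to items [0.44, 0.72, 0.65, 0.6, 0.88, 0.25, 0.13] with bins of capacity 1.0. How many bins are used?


Place items sequentially using First-Fit:
  Item 0.44 -> new Bin 1
  Item 0.72 -> new Bin 2
  Item 0.65 -> new Bin 3
  Item 0.6 -> new Bin 4
  Item 0.88 -> new Bin 5
  Item 0.25 -> Bin 1 (now 0.69)
  Item 0.13 -> Bin 1 (now 0.82)
Total bins used = 5

5


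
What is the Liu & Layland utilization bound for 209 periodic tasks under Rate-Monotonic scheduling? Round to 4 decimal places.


Compute 2^(1/209) = 1.0033219993
Subtract 1: 1.0033219993 - 1 = 0.0033219993
Multiply by n: 209 * 0.0033219993 = 0.6942978537
Round to 4 dp: 0.6943

0.6943


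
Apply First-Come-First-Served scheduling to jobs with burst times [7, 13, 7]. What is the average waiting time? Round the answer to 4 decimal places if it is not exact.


FCFS order (as given): [7, 13, 7]
Waiting times:
  Job 1: wait = 0
  Job 2: wait = 7
  Job 3: wait = 20
Sum of waiting times = 27
Average waiting time = 27/3 = 9.0

9.0


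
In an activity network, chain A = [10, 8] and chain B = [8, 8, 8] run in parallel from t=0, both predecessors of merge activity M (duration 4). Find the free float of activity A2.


ES(A2) = sum of predecessors on chain A = 10
EF(A2) = ES + duration = 10 + 8 = 18
Successor of A2 is M. ES(M) = max(sum(A), sum(B)) = max(18, 24) = 24
Free float = ES(successor) - EF(current) = 24 - 18 = 6

6


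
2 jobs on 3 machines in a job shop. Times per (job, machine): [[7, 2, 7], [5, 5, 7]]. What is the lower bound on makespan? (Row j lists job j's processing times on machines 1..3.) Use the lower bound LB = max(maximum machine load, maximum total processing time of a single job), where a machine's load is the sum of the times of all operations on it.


Machine loads:
  Machine 1: 7 + 5 = 12
  Machine 2: 2 + 5 = 7
  Machine 3: 7 + 7 = 14
Max machine load = 14
Job totals:
  Job 1: 16
  Job 2: 17
Max job total = 17
Lower bound = max(14, 17) = 17

17


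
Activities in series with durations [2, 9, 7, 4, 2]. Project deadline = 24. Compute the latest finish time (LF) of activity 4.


LF(activity 4) = deadline - sum of successor durations
Successors: activities 5 through 5 with durations [2]
Sum of successor durations = 2
LF = 24 - 2 = 22

22


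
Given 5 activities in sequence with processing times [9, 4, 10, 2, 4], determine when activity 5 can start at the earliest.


Activity 5 starts after activities 1 through 4 complete.
Predecessor durations: [9, 4, 10, 2]
ES = 9 + 4 + 10 + 2 = 25

25


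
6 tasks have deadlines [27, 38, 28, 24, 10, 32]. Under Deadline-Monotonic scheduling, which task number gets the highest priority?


Sort tasks by relative deadline (ascending):
  Task 5: deadline = 10
  Task 4: deadline = 24
  Task 1: deadline = 27
  Task 3: deadline = 28
  Task 6: deadline = 32
  Task 2: deadline = 38
Priority order (highest first): [5, 4, 1, 3, 6, 2]
Highest priority task = 5

5


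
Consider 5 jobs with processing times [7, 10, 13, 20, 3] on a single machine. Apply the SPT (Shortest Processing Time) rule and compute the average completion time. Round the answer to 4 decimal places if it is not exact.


Sort jobs by processing time (SPT order): [3, 7, 10, 13, 20]
Compute completion times sequentially:
  Job 1: processing = 3, completes at 3
  Job 2: processing = 7, completes at 10
  Job 3: processing = 10, completes at 20
  Job 4: processing = 13, completes at 33
  Job 5: processing = 20, completes at 53
Sum of completion times = 119
Average completion time = 119/5 = 23.8

23.8


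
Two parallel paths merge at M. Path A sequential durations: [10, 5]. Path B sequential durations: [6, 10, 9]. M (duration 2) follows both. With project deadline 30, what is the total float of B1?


Forward pass: ES(B1) = sum of predecessors on chain B = 0
EF = ES + duration = 0 + 6 = 6
Backward pass: LF(M) = deadline = 30; LS(M) = 30 - 2 = 28
LF(B1) = LS(M) - sum(successors on chain B) = 28 - 19 = 9
LS = LF - duration = 9 - 6 = 3
Total float = LS - ES = 3 - 0 = 3

3


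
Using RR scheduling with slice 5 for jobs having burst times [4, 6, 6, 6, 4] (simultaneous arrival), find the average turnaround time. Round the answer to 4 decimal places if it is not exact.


Time quantum = 5
Execution trace:
  J1 runs 4 units, time = 4
  J2 runs 5 units, time = 9
  J3 runs 5 units, time = 14
  J4 runs 5 units, time = 19
  J5 runs 4 units, time = 23
  J2 runs 1 units, time = 24
  J3 runs 1 units, time = 25
  J4 runs 1 units, time = 26
Finish times: [4, 24, 25, 26, 23]
Average turnaround = 102/5 = 20.4

20.4


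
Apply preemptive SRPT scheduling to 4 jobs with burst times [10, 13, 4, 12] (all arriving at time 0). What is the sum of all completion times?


Since all jobs arrive at t=0, SRPT equals SPT ordering.
SPT order: [4, 10, 12, 13]
Completion times:
  Job 1: p=4, C=4
  Job 2: p=10, C=14
  Job 3: p=12, C=26
  Job 4: p=13, C=39
Total completion time = 4 + 14 + 26 + 39 = 83

83


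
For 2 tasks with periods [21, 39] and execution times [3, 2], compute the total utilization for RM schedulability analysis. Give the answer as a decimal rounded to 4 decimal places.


Compute individual utilizations (exact fractions):
  Task 1: C/T = 3/21 = 1/7 (approx. 0.1429)
  Task 2: C/T = 2/39 (approx. 0.0513)
Total utilization U = 1/7 + 2/39 = 53/273
Rounded to 4 decimal places: U = 0.1941
RM (Liu & Layland) bound for 2 tasks = 0.828427; compare with U = 53/273 (approx. 0.194139)
U <= bound, so schedulable by RM sufficient condition.

0.1941


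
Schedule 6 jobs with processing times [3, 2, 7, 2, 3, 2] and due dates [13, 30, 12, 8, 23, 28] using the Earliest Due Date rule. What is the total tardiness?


Sort by due date (EDD order): [(2, 8), (7, 12), (3, 13), (3, 23), (2, 28), (2, 30)]
Compute completion times and tardiness:
  Job 1: p=2, d=8, C=2, tardiness=max(0,2-8)=0
  Job 2: p=7, d=12, C=9, tardiness=max(0,9-12)=0
  Job 3: p=3, d=13, C=12, tardiness=max(0,12-13)=0
  Job 4: p=3, d=23, C=15, tardiness=max(0,15-23)=0
  Job 5: p=2, d=28, C=17, tardiness=max(0,17-28)=0
  Job 6: p=2, d=30, C=19, tardiness=max(0,19-30)=0
Total tardiness = 0

0


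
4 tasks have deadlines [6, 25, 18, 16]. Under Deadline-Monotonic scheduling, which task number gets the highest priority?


Sort tasks by relative deadline (ascending):
  Task 1: deadline = 6
  Task 4: deadline = 16
  Task 3: deadline = 18
  Task 2: deadline = 25
Priority order (highest first): [1, 4, 3, 2]
Highest priority task = 1

1


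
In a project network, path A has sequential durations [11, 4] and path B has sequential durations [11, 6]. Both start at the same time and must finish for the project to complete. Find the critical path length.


Path A total = 11 + 4 = 15
Path B total = 11 + 6 = 17
Critical path = longest path = max(15, 17) = 17

17


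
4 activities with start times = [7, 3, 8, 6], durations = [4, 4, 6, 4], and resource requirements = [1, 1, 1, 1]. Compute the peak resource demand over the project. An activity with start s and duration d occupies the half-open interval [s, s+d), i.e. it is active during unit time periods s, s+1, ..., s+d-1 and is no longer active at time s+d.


Each activity i is active on [start_i, start_i + duration_i).
Compute total resource usage per time slot:
  t=0: active resources = [], total = 0
  t=1: active resources = [], total = 0
  t=2: active resources = [], total = 0
  t=3: active resources = [1], total = 1
  t=4: active resources = [1], total = 1
  t=5: active resources = [1], total = 1
  t=6: active resources = [1, 1], total = 2
  t=7: active resources = [1, 1], total = 2
  t=8: active resources = [1, 1, 1], total = 3
  t=9: active resources = [1, 1, 1], total = 3
  t=10: active resources = [1, 1], total = 2
  t=11: active resources = [1], total = 1
  t=12: active resources = [1], total = 1
  t=13: active resources = [1], total = 1
Peak resource demand = 3

3


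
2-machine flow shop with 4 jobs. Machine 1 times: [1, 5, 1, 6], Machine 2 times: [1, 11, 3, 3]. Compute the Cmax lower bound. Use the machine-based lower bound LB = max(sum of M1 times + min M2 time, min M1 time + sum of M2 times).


LB1 = sum(M1 times) + min(M2 times) = 13 + 1 = 14
LB2 = min(M1 times) + sum(M2 times) = 1 + 18 = 19
Lower bound = max(LB1, LB2) = max(14, 19) = 19

19


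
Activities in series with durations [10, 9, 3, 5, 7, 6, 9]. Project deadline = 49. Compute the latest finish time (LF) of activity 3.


LF(activity 3) = deadline - sum of successor durations
Successors: activities 4 through 7 with durations [5, 7, 6, 9]
Sum of successor durations = 27
LF = 49 - 27 = 22

22


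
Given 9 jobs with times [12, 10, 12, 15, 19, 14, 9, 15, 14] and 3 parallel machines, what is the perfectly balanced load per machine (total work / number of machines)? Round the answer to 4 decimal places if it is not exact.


Total processing time = 12 + 10 + 12 + 15 + 19 + 14 + 9 + 15 + 14 = 120
Number of machines = 3
Ideal balanced load = 120 / 3 = 40.0

40.0


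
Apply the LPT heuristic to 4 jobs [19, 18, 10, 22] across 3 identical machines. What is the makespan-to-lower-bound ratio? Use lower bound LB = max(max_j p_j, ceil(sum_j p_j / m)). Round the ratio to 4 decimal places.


LPT order: [22, 19, 18, 10]
Machine loads after assignment: [22, 19, 28]
LPT makespan = 28
Lower bound = max(max_job, ceil(total/3)) = max(22, 23) = 23
Ratio = 28 / 23 = 1.2174

1.2174


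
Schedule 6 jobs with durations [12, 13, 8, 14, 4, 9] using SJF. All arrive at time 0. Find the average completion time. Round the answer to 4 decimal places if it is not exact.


SJF order (ascending): [4, 8, 9, 12, 13, 14]
Completion times:
  Job 1: burst=4, C=4
  Job 2: burst=8, C=12
  Job 3: burst=9, C=21
  Job 4: burst=12, C=33
  Job 5: burst=13, C=46
  Job 6: burst=14, C=60
Average completion = 176/6 = 29.3333

29.3333


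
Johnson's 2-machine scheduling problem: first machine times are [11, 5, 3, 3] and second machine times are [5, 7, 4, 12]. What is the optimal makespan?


Apply Johnson's rule:
  Group 1 (a <= b): [(3, 3, 4), (4, 3, 12), (2, 5, 7)]
  Group 2 (a > b): [(1, 11, 5)]
Optimal job order: [3, 4, 2, 1]
Schedule:
  Job 3: M1 done at 3, M2 done at 7
  Job 4: M1 done at 6, M2 done at 19
  Job 2: M1 done at 11, M2 done at 26
  Job 1: M1 done at 22, M2 done at 31
Makespan = 31

31


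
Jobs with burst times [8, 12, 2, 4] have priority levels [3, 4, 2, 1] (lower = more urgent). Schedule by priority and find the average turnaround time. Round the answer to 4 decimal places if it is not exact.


Sort by priority (ascending = highest first):
Order: [(1, 4), (2, 2), (3, 8), (4, 12)]
Completion times:
  Priority 1, burst=4, C=4
  Priority 2, burst=2, C=6
  Priority 3, burst=8, C=14
  Priority 4, burst=12, C=26
Average turnaround = 50/4 = 12.5

12.5


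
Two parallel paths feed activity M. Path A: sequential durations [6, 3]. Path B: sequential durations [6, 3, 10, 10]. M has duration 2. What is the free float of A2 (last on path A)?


ES(A2) = sum of predecessors on chain A = 6
EF(A2) = ES + duration = 6 + 3 = 9
Successor of A2 is M. ES(M) = max(sum(A), sum(B)) = max(9, 29) = 29
Free float = ES(successor) - EF(current) = 29 - 9 = 20

20


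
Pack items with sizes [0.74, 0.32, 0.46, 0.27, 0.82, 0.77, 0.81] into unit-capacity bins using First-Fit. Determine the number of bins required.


Place items sequentially using First-Fit:
  Item 0.74 -> new Bin 1
  Item 0.32 -> new Bin 2
  Item 0.46 -> Bin 2 (now 0.78)
  Item 0.27 -> new Bin 3
  Item 0.82 -> new Bin 4
  Item 0.77 -> new Bin 5
  Item 0.81 -> new Bin 6
Total bins used = 6

6


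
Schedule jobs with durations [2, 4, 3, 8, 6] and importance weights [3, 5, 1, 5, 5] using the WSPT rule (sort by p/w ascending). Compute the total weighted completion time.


Compute p/w ratios and sort ascending (WSPT): [(2, 3), (4, 5), (6, 5), (8, 5), (3, 1)]
Compute weighted completion times:
  Job (p=2,w=3): C=2, w*C=3*2=6
  Job (p=4,w=5): C=6, w*C=5*6=30
  Job (p=6,w=5): C=12, w*C=5*12=60
  Job (p=8,w=5): C=20, w*C=5*20=100
  Job (p=3,w=1): C=23, w*C=1*23=23
Total weighted completion time = 219

219


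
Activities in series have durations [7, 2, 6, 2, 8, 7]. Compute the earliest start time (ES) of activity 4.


Activity 4 starts after activities 1 through 3 complete.
Predecessor durations: [7, 2, 6]
ES = 7 + 2 + 6 = 15

15


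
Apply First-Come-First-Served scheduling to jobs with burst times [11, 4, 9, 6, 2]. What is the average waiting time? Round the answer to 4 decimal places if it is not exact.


FCFS order (as given): [11, 4, 9, 6, 2]
Waiting times:
  Job 1: wait = 0
  Job 2: wait = 11
  Job 3: wait = 15
  Job 4: wait = 24
  Job 5: wait = 30
Sum of waiting times = 80
Average waiting time = 80/5 = 16.0

16.0


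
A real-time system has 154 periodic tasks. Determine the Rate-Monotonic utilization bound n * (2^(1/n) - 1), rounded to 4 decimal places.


Compute 2^(1/154) = 1.0045111002
Subtract 1: 1.0045111002 - 1 = 0.0045111002
Multiply by n: 154 * 0.0045111002 = 0.6947094308
Round to 4 dp: 0.6947

0.6947


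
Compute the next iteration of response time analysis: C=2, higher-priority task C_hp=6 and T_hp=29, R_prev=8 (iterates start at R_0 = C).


R_next = C + ceil(R_prev / T_hp) * C_hp
ceil(8 / 29) = ceil(0.2759) = 1
Interference = 1 * 6 = 6
R_next = 2 + 6 = 8
R_next = R_prev, so the iteration has converged (response time = 8).

8


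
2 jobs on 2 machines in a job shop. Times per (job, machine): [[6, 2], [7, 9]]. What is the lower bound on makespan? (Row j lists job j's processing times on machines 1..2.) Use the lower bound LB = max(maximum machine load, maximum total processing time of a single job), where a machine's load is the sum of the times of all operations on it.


Machine loads:
  Machine 1: 6 + 7 = 13
  Machine 2: 2 + 9 = 11
Max machine load = 13
Job totals:
  Job 1: 8
  Job 2: 16
Max job total = 16
Lower bound = max(13, 16) = 16

16


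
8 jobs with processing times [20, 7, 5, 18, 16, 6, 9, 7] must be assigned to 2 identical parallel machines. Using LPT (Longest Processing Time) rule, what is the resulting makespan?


Sort jobs in decreasing order (LPT): [20, 18, 16, 9, 7, 7, 6, 5]
Assign each job to the least loaded machine:
  Machine 1: jobs [20, 9, 7, 6], load = 42
  Machine 2: jobs [18, 16, 7, 5], load = 46
Makespan = max load = 46

46


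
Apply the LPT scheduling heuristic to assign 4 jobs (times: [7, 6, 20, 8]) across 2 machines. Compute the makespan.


Sort jobs in decreasing order (LPT): [20, 8, 7, 6]
Assign each job to the least loaded machine:
  Machine 1: jobs [20], load = 20
  Machine 2: jobs [8, 7, 6], load = 21
Makespan = max load = 21

21


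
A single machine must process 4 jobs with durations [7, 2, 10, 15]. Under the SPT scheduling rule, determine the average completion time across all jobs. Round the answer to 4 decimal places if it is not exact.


Sort jobs by processing time (SPT order): [2, 7, 10, 15]
Compute completion times sequentially:
  Job 1: processing = 2, completes at 2
  Job 2: processing = 7, completes at 9
  Job 3: processing = 10, completes at 19
  Job 4: processing = 15, completes at 34
Sum of completion times = 64
Average completion time = 64/4 = 16.0

16.0
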